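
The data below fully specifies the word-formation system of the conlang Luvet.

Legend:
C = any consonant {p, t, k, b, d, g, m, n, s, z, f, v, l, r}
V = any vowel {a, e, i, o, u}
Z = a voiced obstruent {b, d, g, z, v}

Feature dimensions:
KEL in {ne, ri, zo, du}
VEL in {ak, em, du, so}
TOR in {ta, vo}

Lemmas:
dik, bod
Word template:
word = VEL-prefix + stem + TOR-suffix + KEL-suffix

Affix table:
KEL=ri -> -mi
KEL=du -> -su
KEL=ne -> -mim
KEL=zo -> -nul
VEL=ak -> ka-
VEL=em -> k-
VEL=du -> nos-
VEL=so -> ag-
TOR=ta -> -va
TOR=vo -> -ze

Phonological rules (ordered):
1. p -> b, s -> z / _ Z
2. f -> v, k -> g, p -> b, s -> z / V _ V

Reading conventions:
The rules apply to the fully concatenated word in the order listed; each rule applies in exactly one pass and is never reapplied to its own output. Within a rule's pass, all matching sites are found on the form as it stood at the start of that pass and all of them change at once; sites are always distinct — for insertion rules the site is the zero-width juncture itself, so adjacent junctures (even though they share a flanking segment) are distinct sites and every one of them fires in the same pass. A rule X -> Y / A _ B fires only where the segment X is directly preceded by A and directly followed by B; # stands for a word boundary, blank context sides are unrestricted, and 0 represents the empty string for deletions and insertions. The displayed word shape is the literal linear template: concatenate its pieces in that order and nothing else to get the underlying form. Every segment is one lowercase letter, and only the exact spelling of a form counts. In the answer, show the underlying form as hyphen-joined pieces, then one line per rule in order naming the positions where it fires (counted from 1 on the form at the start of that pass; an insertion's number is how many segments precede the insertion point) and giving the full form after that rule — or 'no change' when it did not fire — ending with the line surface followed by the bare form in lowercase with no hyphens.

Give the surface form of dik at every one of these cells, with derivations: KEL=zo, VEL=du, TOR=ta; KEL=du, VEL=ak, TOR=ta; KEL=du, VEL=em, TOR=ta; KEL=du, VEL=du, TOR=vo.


cell KEL=zo, VEL=du, TOR=ta:
underlying: nos-dik-va-nul
1. p -> b, s -> z / _ Z: fires at position(s) 3: nozdikvanul
2. f -> v, k -> g, p -> b, s -> z / V _ V: no change
surface: nozdikvanul

cell KEL=du, VEL=ak, TOR=ta:
underlying: ka-dik-va-su
1. p -> b, s -> z / _ Z: no change
2. f -> v, k -> g, p -> b, s -> z / V _ V: fires at position(s) 8: kadikvazu
surface: kadikvazu

cell KEL=du, VEL=em, TOR=ta:
underlying: k-dik-va-su
1. p -> b, s -> z / _ Z: no change
2. f -> v, k -> g, p -> b, s -> z / V _ V: fires at position(s) 7: kdikvazu
surface: kdikvazu

cell KEL=du, VEL=du, TOR=vo:
underlying: nos-dik-ze-su
1. p -> b, s -> z / _ Z: fires at position(s) 3: nozdikzesu
2. f -> v, k -> g, p -> b, s -> z / V _ V: fires at position(s) 9: nozdikzezu
surface: nozdikzezu


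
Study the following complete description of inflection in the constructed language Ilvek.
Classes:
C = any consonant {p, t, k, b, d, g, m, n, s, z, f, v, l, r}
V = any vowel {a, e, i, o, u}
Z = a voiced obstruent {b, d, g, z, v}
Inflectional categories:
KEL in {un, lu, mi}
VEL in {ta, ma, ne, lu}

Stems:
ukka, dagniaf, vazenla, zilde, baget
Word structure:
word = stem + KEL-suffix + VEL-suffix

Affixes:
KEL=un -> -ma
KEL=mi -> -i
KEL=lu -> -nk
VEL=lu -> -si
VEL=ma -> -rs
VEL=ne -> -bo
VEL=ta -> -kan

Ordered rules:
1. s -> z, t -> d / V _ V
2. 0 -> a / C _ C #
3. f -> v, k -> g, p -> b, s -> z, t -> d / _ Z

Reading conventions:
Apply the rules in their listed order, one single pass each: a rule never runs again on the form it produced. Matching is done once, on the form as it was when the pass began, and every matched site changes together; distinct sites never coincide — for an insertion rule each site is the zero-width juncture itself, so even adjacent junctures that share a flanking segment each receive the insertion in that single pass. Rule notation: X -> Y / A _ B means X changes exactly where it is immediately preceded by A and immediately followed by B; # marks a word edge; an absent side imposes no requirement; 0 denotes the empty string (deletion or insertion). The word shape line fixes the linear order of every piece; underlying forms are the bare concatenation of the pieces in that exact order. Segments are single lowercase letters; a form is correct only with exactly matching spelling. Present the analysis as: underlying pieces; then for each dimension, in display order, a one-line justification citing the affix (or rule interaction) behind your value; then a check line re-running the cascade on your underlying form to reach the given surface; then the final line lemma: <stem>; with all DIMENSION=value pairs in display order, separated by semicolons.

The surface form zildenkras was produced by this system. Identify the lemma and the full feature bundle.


underlying: zilde-nk-rs
KEL=lu - signalled by the affix -nk
VEL=ma - signalled by the affix -rs
check: zildenkrs -> zildenkrs -> zildenkras -> zildenkras
lemma: zilde; KEL=lu; VEL=ma


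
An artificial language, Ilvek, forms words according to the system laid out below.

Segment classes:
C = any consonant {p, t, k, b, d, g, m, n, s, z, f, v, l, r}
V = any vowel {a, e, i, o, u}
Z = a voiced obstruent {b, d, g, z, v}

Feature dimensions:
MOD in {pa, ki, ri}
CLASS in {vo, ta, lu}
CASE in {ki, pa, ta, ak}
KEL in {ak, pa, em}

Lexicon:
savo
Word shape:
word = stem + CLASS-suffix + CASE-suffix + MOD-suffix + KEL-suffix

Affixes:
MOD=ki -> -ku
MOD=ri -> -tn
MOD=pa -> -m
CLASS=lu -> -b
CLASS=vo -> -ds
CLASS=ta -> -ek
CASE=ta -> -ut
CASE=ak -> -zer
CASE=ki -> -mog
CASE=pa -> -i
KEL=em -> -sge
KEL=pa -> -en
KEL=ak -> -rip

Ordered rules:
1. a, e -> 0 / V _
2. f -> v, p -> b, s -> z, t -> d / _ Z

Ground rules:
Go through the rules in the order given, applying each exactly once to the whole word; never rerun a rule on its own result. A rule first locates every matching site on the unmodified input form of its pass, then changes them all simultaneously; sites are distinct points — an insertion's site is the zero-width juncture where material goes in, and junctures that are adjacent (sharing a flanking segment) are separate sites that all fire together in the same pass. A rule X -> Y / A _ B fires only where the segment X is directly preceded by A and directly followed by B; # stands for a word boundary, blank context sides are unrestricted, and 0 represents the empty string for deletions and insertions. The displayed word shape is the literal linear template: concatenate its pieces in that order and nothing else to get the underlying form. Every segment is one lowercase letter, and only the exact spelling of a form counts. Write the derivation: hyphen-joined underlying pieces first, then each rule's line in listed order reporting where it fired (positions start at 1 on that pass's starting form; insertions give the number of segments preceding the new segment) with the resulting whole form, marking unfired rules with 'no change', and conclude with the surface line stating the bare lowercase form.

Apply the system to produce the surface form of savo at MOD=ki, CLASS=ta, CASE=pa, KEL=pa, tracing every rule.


underlying: savo-ek-i-ku-en
1. a, e -> 0 / V _: fires at position(s) 5, 10: savokikun
2. f -> v, p -> b, s -> z, t -> d / _ Z: no change
surface: savokikun


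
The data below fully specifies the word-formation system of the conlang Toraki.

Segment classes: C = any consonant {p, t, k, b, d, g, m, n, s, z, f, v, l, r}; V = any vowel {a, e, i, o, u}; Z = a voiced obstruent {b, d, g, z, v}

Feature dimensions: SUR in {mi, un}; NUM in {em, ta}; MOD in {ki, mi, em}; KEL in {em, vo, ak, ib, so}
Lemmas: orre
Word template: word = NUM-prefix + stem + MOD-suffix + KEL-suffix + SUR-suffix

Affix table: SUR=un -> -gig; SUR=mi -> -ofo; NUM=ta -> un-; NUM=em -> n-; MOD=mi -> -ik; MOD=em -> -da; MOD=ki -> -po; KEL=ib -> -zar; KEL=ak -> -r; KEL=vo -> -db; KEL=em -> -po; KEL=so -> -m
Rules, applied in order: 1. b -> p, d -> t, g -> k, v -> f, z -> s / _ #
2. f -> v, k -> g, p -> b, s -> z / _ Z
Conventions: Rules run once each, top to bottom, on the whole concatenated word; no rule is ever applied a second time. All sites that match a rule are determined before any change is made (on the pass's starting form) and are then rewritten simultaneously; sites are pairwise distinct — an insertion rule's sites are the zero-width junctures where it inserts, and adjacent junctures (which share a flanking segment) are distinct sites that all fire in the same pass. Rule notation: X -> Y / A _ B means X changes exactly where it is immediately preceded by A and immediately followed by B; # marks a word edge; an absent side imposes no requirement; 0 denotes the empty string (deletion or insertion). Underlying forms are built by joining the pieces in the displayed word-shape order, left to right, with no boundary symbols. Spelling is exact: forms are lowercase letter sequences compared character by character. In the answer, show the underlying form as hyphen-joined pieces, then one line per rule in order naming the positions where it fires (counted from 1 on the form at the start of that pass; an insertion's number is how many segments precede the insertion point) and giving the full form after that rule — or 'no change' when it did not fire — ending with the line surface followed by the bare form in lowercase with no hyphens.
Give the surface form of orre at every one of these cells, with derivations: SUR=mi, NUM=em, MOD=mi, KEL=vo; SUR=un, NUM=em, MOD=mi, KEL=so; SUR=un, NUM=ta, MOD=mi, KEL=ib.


cell SUR=mi, NUM=em, MOD=mi, KEL=vo:
underlying: n-orre-ik-db-ofo
1. b -> p, d -> t, g -> k, v -> f, z -> s / _ #: no change
2. f -> v, k -> g, p -> b, s -> z / _ Z: fires at position(s) 7: norreigdbofo
surface: norreigdbofo

cell SUR=un, NUM=em, MOD=mi, KEL=so:
underlying: n-orre-ik-m-gig
1. b -> p, d -> t, g -> k, v -> f, z -> s / _ #: fires at position(s) 11: norreikmgik
2. f -> v, k -> g, p -> b, s -> z / _ Z: no change
surface: norreikmgik

cell SUR=un, NUM=ta, MOD=mi, KEL=ib:
underlying: un-orre-ik-zar-gig
1. b -> p, d -> t, g -> k, v -> f, z -> s / _ #: fires at position(s) 14: unorreikzargik
2. f -> v, k -> g, p -> b, s -> z / _ Z: fires at position(s) 8: unorreigzargik
surface: unorreigzargik


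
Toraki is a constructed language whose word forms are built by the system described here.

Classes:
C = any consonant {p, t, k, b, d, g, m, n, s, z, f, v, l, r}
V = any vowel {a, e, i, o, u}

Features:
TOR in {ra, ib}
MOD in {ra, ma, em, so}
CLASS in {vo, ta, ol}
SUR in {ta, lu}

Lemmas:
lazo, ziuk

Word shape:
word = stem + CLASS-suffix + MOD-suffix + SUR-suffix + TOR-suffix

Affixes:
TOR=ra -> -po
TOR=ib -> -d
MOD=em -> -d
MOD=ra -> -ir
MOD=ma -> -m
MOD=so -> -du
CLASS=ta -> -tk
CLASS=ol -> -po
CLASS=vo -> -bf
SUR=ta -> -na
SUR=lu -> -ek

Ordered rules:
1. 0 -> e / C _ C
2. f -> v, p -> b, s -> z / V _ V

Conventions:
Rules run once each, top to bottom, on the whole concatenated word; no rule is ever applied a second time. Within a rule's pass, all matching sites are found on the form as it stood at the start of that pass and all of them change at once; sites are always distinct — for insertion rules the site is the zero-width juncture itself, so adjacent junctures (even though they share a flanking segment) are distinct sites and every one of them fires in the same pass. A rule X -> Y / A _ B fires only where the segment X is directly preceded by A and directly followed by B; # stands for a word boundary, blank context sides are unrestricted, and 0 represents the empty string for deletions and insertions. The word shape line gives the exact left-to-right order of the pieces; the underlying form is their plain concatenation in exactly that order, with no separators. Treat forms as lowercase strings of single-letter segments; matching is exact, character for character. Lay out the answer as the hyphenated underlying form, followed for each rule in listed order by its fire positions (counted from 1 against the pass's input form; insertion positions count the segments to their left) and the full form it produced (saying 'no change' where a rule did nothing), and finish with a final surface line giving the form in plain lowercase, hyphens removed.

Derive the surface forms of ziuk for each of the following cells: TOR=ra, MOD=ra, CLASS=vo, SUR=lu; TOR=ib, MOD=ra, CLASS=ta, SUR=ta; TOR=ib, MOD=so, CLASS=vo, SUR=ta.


cell TOR=ra, MOD=ra, CLASS=vo, SUR=lu:
underlying: ziuk-bf-ir-ek-po
1. 0 -> e / C _ C: inserts after position(s) 4, 5, 10: ziukebefirekepo
2. f -> v, p -> b, s -> z / V _ V: fires at position(s) 8, 14: ziukebevirekebo
surface: ziukebevirekebo

cell TOR=ib, MOD=ra, CLASS=ta, SUR=ta:
underlying: ziuk-tk-ir-na-d
1. 0 -> e / C _ C: inserts after position(s) 4, 5, 8: ziuketekirenad
2. f -> v, p -> b, s -> z / V _ V: no change
surface: ziuketekirenad

cell TOR=ib, MOD=so, CLASS=vo, SUR=ta:
underlying: ziuk-bf-du-na-d
1. 0 -> e / C _ C: inserts after position(s) 4, 5, 6: ziukebefedunad
2. f -> v, p -> b, s -> z / V _ V: fires at position(s) 8: ziukebevedunad
surface: ziukebevedunad


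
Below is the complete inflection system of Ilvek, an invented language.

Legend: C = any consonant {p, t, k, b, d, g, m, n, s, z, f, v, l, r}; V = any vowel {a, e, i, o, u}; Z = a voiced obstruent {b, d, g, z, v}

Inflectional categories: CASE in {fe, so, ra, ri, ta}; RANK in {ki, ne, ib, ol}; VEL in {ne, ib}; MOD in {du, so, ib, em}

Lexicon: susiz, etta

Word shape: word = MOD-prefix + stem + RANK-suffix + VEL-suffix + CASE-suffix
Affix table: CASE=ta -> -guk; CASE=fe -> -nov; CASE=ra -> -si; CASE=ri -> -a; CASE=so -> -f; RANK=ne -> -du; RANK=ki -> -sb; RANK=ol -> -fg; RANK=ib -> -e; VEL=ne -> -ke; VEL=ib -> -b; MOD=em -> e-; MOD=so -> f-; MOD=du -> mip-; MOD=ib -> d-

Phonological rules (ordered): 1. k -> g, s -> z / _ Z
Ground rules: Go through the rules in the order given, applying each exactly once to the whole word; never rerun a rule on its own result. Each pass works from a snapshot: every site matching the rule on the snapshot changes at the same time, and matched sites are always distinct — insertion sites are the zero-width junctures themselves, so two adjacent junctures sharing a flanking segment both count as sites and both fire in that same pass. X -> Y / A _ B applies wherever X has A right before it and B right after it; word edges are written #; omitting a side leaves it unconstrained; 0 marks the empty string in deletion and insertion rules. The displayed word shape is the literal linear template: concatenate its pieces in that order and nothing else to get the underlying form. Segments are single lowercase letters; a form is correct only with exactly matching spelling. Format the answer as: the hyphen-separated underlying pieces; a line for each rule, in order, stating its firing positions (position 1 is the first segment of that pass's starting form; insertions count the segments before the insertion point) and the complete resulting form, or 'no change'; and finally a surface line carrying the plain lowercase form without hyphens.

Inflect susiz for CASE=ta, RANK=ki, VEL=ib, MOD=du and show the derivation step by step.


underlying: mip-susiz-sb-b-guk
1. k -> g, s -> z / _ Z: fires at position(s) 9: mipsusizzbbguk
surface: mipsusizzbbguk


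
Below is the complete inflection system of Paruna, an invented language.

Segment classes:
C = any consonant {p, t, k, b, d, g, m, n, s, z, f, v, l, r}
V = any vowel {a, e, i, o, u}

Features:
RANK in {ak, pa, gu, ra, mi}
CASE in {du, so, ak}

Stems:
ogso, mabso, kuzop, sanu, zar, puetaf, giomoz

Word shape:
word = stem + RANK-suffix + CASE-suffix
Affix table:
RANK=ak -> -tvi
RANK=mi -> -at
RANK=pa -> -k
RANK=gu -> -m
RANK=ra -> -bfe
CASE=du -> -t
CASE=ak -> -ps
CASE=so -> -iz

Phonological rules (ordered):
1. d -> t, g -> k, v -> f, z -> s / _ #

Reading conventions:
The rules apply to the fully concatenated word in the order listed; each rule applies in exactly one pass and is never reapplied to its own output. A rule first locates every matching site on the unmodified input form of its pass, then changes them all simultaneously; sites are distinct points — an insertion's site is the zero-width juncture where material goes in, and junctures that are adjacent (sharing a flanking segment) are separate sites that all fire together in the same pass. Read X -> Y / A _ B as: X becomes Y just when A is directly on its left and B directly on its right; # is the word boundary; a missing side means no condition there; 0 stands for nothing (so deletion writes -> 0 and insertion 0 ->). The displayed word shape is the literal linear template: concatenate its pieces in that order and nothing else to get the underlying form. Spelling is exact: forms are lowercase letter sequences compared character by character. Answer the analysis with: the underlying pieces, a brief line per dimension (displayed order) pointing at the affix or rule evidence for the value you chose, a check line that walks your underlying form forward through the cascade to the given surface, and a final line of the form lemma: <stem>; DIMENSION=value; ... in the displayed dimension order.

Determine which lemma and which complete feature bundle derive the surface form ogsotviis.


underlying: ogso-tvi-iz
RANK=ak - signalled by the affix -tvi
CASE=so - signalled by the affix -iz
check: ogsotviiz -> ogsotviis
lemma: ogso; RANK=ak; CASE=so


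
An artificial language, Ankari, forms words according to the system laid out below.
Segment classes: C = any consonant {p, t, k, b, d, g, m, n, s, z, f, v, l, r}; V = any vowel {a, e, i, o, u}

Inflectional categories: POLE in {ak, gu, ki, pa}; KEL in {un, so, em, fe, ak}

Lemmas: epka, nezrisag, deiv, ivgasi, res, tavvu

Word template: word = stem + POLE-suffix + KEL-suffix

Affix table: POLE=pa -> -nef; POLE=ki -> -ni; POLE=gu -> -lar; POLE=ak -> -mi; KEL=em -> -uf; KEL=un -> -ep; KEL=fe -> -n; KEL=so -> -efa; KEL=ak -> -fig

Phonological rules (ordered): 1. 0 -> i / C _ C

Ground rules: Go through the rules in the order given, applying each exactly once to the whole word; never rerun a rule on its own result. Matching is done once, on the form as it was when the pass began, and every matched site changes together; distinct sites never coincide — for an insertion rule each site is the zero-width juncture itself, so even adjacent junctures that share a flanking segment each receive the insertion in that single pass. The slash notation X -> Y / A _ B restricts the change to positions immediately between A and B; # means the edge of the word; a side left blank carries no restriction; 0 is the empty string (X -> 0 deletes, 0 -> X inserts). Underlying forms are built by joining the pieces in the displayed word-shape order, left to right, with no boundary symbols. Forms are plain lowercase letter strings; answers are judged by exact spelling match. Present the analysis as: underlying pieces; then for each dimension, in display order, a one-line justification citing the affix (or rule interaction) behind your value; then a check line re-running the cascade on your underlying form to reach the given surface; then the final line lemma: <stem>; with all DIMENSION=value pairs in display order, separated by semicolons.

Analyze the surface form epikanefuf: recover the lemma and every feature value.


underlying: epka-nef-uf
POLE=pa - signalled by the affix -nef
KEL=em - signalled by the affix -uf
check: epkanefuf -> epikanefuf
lemma: epka; POLE=pa; KEL=em


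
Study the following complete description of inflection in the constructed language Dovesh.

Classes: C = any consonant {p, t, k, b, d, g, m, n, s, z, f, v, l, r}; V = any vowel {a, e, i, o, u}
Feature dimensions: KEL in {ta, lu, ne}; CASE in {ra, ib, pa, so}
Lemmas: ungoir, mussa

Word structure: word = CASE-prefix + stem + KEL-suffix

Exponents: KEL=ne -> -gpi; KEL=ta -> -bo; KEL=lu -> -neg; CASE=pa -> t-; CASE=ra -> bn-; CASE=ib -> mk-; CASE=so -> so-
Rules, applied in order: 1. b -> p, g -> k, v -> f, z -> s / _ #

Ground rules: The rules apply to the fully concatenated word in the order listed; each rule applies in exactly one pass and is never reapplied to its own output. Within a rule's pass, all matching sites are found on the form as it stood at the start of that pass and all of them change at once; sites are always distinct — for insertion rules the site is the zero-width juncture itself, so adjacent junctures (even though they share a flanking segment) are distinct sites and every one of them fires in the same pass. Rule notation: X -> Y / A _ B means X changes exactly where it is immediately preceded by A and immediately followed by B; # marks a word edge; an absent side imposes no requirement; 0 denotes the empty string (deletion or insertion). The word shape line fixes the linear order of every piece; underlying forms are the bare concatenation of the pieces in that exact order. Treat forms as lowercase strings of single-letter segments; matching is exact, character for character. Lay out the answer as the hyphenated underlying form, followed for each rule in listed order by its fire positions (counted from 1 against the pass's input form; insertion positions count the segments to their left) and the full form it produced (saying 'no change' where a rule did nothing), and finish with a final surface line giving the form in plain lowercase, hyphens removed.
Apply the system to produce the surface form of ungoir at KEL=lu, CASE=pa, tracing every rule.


underlying: t-ungoir-neg
1. b -> p, g -> k, v -> f, z -> s / _ #: fires at position(s) 10: tungoirnek
surface: tungoirnek


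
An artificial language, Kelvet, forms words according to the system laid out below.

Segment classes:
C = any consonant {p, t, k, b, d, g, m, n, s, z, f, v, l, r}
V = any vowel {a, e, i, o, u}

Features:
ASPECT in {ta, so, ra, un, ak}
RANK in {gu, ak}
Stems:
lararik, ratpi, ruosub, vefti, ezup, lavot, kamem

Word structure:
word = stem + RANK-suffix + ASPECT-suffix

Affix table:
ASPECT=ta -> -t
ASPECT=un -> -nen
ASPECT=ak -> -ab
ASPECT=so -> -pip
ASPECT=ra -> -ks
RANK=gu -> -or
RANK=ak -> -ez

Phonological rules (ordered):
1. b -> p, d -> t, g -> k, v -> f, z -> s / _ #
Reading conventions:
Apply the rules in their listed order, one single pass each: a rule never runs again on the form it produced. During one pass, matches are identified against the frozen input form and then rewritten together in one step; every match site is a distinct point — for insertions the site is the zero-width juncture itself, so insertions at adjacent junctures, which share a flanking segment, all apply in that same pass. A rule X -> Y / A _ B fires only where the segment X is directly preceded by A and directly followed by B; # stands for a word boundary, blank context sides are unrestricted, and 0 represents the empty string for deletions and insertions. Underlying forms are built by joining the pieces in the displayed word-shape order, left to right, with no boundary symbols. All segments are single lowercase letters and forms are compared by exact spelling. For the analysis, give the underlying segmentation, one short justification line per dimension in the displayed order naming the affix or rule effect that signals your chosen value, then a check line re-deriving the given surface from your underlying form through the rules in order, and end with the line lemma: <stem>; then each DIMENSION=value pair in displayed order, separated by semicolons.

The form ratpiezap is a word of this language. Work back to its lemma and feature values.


underlying: ratpi-ez-ab
ASPECT=ak - signalled by the affix -ab
RANK=ak - signalled by the affix -ez
check: ratpiezab -> ratpiezap
lemma: ratpi; ASPECT=ak; RANK=ak


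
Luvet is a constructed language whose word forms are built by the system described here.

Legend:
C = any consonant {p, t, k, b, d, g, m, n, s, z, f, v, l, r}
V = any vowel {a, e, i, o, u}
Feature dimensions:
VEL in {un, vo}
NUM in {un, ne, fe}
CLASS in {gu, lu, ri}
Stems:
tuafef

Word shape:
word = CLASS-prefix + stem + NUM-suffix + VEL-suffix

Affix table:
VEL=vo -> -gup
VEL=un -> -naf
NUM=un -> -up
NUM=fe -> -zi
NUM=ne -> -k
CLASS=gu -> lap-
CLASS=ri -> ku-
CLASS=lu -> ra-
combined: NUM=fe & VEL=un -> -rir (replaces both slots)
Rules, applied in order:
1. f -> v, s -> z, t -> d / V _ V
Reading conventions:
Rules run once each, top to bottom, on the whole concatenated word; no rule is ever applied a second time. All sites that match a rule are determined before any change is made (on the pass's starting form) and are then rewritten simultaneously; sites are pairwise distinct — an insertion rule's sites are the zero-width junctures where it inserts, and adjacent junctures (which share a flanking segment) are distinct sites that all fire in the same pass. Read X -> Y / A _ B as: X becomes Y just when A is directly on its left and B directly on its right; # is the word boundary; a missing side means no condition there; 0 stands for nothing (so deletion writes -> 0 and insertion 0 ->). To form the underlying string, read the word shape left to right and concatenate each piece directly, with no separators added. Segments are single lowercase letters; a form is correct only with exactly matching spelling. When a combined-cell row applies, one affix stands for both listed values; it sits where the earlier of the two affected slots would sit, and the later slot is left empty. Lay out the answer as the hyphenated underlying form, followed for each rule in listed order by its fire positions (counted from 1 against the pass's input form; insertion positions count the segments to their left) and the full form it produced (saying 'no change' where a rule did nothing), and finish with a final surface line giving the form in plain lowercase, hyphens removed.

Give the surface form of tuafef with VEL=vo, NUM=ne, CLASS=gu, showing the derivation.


underlying: lap-tuafef-k-gup
1. f -> v, s -> z, t -> d / V _ V: fires at position(s) 7: laptuavefkgup
surface: laptuavefkgup


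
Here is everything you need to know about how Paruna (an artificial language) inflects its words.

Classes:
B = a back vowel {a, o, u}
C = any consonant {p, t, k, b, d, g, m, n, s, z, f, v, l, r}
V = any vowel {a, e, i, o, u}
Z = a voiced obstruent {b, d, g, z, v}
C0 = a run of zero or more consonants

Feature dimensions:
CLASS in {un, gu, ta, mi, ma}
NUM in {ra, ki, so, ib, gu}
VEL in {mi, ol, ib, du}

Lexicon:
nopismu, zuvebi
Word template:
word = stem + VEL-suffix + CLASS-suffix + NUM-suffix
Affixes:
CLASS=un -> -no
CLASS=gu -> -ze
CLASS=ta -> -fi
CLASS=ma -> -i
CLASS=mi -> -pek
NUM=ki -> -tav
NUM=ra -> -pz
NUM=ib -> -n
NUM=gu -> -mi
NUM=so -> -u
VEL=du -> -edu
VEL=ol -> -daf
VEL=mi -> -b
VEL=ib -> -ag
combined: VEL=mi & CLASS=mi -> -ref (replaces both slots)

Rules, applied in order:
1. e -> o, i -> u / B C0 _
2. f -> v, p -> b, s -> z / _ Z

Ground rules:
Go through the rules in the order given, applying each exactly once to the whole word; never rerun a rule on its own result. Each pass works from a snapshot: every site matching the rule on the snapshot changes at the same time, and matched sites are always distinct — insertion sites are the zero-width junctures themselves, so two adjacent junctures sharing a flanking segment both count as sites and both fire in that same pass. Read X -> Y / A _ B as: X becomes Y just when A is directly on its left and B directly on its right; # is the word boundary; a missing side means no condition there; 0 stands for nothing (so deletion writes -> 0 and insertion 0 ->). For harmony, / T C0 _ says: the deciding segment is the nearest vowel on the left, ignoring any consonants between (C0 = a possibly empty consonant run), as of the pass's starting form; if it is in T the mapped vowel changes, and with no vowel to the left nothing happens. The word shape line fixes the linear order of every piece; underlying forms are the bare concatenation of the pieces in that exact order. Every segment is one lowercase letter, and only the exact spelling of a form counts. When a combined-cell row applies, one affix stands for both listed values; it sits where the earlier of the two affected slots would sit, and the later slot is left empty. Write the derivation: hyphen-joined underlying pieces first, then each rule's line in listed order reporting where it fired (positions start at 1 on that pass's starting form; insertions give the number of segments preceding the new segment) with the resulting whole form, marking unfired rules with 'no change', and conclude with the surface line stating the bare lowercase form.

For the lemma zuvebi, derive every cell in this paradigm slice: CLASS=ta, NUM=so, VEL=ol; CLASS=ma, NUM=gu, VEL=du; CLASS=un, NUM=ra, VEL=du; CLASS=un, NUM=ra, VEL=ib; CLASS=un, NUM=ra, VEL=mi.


cell CLASS=ta, NUM=so, VEL=ol:
underlying: zuvebi-daf-fi-u
1. e -> o, i -> u / B C0 _: fires at position(s) 4, 11: zuvobidaffuu
2. f -> v, p -> b, s -> z / _ Z: no change
surface: zuvobidaffuu

cell CLASS=ma, NUM=gu, VEL=du:
underlying: zuvebi-edu-i-mi
1. e -> o, i -> u / B C0 _: fires at position(s) 4, 10: zuvobieduumi
2. f -> v, p -> b, s -> z / _ Z: no change
surface: zuvobieduumi

cell CLASS=un, NUM=ra, VEL=du:
underlying: zuvebi-edu-no-pz
1. e -> o, i -> u / B C0 _: fires at position(s) 4: zuvobiedunopz
2. f -> v, p -> b, s -> z / _ Z: fires at position(s) 12: zuvobiedunobz
surface: zuvobiedunobz

cell CLASS=un, NUM=ra, VEL=ib:
underlying: zuvebi-ag-no-pz
1. e -> o, i -> u / B C0 _: fires at position(s) 4: zuvobiagnopz
2. f -> v, p -> b, s -> z / _ Z: fires at position(s) 11: zuvobiagnobz
surface: zuvobiagnobz

cell CLASS=un, NUM=ra, VEL=mi:
underlying: zuvebi-b-no-pz
1. e -> o, i -> u / B C0 _: fires at position(s) 4: zuvobibnopz
2. f -> v, p -> b, s -> z / _ Z: fires at position(s) 10: zuvobibnobz
surface: zuvobibnobz


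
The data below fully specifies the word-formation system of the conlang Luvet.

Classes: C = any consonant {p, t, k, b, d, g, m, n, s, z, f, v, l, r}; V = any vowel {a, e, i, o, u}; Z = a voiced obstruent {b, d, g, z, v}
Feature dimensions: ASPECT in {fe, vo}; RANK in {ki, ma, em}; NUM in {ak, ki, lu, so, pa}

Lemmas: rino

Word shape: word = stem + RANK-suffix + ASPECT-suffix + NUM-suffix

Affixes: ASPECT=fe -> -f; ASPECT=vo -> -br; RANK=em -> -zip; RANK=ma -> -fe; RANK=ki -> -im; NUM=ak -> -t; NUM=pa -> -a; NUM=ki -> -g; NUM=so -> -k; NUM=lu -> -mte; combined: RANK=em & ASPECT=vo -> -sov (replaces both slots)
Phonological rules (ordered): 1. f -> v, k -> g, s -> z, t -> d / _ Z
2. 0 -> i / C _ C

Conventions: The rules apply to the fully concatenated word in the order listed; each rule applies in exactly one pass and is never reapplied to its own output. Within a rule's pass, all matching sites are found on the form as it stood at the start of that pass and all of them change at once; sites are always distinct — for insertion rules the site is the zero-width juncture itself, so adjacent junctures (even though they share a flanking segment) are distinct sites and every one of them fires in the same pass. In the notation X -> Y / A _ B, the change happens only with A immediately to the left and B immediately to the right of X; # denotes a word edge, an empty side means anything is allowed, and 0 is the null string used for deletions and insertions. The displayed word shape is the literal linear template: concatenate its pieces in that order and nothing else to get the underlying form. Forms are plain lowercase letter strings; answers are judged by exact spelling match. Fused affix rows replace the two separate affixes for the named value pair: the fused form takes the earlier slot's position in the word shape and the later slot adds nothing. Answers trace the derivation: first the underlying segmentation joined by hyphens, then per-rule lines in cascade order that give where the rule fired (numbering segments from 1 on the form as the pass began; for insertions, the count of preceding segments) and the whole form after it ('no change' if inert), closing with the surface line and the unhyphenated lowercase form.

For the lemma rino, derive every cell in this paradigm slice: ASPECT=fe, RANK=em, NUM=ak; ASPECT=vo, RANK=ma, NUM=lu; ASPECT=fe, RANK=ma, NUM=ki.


cell ASPECT=fe, RANK=em, NUM=ak:
underlying: rino-zip-f-t
1. f -> v, k -> g, s -> z, t -> d / _ Z: no change
2. 0 -> i / C _ C: inserts after position(s) 7, 8: rinozipifit
surface: rinozipifit

cell ASPECT=vo, RANK=ma, NUM=lu:
underlying: rino-fe-br-mte
1. f -> v, k -> g, s -> z, t -> d / _ Z: no change
2. 0 -> i / C _ C: inserts after position(s) 7, 8, 9: rinofebirimite
surface: rinofebirimite

cell ASPECT=fe, RANK=ma, NUM=ki:
underlying: rino-fe-f-g
1. f -> v, k -> g, s -> z, t -> d / _ Z: fires at position(s) 7: rinofevg
2. 0 -> i / C _ C: inserts after position(s) 7: rinofevig
surface: rinofevig


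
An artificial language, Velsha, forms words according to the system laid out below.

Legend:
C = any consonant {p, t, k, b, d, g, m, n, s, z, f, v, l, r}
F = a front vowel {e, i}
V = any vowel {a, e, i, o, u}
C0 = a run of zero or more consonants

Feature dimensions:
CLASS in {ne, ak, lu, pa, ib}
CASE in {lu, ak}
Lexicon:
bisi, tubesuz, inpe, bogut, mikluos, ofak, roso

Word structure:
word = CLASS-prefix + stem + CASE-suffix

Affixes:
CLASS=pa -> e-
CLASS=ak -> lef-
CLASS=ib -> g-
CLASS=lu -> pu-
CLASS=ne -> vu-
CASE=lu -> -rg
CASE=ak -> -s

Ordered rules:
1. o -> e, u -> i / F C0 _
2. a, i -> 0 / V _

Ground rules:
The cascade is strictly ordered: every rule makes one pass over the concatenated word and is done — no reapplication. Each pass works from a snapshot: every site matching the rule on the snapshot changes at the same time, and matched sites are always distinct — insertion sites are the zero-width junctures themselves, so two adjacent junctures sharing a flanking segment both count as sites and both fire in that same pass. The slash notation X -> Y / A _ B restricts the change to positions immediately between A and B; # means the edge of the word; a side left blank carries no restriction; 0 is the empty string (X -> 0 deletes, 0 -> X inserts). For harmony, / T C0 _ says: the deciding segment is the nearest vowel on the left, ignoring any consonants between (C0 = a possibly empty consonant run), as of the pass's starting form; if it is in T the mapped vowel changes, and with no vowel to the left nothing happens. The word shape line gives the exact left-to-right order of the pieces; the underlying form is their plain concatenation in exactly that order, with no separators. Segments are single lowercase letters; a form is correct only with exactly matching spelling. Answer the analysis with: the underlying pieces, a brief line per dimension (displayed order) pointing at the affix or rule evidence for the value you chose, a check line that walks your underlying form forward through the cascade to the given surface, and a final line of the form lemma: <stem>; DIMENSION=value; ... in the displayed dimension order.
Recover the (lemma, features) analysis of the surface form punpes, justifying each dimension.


underlying: pu-inpe-s
CLASS=lu - signalled by the affix pu-
CASE=ak - signalled by the affix -s
check: puinpes -> puinpes -> punpes
lemma: inpe; CLASS=lu; CASE=ak


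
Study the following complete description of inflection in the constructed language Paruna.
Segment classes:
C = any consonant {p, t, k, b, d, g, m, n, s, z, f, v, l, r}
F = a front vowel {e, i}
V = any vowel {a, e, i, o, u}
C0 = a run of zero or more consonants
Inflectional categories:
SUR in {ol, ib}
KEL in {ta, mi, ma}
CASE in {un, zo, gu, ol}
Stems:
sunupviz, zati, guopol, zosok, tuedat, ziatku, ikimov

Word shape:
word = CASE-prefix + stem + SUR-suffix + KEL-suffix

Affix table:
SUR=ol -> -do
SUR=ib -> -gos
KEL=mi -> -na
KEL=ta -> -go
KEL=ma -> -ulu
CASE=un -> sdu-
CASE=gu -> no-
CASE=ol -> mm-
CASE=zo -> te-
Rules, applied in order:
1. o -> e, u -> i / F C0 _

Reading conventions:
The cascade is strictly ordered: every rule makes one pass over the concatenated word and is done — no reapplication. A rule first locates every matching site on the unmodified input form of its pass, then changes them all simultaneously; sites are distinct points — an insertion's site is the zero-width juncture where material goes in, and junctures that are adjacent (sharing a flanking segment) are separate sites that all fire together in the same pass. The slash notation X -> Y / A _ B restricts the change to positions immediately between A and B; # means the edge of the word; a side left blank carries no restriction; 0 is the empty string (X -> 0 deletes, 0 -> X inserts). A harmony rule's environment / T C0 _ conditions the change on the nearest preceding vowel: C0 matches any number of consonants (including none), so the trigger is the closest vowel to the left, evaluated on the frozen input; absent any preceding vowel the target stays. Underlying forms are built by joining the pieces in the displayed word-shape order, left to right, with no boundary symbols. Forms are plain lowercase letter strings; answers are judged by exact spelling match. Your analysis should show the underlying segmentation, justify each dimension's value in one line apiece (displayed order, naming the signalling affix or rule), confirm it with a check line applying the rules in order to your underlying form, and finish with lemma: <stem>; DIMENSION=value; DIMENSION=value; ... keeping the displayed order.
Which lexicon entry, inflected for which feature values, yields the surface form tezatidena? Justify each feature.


underlying: te-zati-do-na
SUR=ol - signalled by the affix -do
KEL=mi - signalled by the affix -na
CASE=zo - signalled by the affix te-
check: tezatidona -> tezatidena
lemma: zati; SUR=ol; KEL=mi; CASE=zo


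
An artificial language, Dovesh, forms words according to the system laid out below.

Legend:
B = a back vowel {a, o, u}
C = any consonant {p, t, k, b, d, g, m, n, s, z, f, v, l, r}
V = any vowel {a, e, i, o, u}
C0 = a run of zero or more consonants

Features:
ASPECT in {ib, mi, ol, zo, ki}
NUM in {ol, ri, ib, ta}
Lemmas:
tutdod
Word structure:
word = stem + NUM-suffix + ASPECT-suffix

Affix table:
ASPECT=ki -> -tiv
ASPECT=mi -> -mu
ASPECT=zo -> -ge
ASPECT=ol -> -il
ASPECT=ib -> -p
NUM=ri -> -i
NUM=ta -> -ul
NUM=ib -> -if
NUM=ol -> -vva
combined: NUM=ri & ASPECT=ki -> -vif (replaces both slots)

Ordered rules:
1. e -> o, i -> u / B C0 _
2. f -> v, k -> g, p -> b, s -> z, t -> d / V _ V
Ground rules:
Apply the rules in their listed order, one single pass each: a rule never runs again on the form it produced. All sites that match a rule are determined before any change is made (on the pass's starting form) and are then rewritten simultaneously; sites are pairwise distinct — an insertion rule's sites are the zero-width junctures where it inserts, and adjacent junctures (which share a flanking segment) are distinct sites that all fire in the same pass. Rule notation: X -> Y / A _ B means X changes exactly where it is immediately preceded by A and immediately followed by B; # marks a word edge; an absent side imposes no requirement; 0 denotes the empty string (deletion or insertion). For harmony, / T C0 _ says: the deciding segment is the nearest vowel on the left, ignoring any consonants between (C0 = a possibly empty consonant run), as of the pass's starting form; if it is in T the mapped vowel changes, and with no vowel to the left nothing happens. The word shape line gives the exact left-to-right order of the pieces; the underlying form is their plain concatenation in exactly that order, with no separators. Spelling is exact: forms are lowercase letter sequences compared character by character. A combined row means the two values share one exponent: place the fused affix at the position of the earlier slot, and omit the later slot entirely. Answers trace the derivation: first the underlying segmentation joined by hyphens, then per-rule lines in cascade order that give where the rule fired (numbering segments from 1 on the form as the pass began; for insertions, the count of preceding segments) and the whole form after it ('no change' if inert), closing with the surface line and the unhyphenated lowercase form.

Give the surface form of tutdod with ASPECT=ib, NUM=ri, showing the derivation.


underlying: tutdod-i-p
1. e -> o, i -> u / B C0 _: fires at position(s) 7: tutdodup
2. f -> v, k -> g, p -> b, s -> z, t -> d / V _ V: no change
surface: tutdodup
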